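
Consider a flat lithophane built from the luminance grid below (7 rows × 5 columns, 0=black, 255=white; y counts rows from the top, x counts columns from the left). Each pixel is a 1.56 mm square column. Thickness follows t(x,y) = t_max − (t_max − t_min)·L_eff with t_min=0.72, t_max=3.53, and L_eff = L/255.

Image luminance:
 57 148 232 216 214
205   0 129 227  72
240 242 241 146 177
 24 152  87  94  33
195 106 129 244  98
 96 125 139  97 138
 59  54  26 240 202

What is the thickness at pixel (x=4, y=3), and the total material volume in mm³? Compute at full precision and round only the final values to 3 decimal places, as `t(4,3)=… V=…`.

span = t_max - t_min = 3.53 - 0.72 = 2.810
L(4,3) = 33, L_eff = 33/255 = 0.129412
t(4,3) = 3.53 - 2.810·0.129412 = 3.166
Σt over all 7·5 pixels = 592707/8500 ≈ 69.7302353
V = pitch²·Σt = 1.56²·592707/8500 = 169.696

t(4,3)=3.166 V=169.696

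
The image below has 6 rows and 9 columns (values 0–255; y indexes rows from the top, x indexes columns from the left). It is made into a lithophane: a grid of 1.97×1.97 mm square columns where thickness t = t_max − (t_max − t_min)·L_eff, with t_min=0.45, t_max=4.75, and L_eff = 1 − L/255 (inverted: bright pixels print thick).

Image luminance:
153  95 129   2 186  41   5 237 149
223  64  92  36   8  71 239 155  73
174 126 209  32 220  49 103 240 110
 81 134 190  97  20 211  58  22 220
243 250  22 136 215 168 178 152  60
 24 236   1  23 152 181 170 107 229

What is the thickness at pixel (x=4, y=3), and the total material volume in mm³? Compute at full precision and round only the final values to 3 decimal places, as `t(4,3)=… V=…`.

t(4,3)=0.787 V=539.381

span = t_max - t_min = 4.75 - 0.45 = 4.300
L(4,3) = 20, L_eff = 1 - 20/255 = 0.921569 (inverted)
t(4,3) = 4.75 - 4.300·0.921569 = 0.787
Σt over all 6·9 pixels = 59068/425 ≈ 138.9835294
V = pitch²·Σt = 1.97²·59068/425 = 539.381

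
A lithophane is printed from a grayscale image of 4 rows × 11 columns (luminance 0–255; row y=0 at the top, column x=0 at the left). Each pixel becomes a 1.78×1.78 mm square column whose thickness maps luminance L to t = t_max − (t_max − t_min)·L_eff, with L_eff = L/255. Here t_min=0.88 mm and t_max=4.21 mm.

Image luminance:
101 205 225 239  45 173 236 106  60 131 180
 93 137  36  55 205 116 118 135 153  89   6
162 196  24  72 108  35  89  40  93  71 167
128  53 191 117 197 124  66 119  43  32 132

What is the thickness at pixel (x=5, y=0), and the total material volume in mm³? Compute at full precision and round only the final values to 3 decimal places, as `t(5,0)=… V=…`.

span = t_max - t_min = 4.21 - 0.88 = 3.330
L(5,0) = 173, L_eff = 173/255 = 0.678431
t(5,0) = 4.21 - 3.330·0.678431 = 1.951
Σt over all 4·11 pixels = 1008107/8500 ≈ 118.6008235
V = pitch²·Σt = 1.78²·1008107/8500 = 375.775

t(5,0)=1.951 V=375.775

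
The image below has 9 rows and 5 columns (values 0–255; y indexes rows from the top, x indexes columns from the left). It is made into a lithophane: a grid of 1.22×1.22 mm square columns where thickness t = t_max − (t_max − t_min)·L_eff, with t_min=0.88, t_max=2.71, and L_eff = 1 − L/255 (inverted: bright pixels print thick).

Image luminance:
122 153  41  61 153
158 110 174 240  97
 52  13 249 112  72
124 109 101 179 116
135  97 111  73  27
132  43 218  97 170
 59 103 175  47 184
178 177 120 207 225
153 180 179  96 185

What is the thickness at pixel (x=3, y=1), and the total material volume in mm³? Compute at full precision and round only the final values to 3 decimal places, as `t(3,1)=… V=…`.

span = t_max - t_min = 2.71 - 0.88 = 1.830
L(3,1) = 240, L_eff = 1 - 240/255 = 0.058824 (inverted)
t(3,1) = 2.71 - 1.830·0.058824 = 2.602
Σt over all 9·5 pixels = 690827/8500 ≈ 81.2737647
V = pitch²·Σt = 1.22²·690827/8500 = 120.968

t(3,1)=2.602 V=120.968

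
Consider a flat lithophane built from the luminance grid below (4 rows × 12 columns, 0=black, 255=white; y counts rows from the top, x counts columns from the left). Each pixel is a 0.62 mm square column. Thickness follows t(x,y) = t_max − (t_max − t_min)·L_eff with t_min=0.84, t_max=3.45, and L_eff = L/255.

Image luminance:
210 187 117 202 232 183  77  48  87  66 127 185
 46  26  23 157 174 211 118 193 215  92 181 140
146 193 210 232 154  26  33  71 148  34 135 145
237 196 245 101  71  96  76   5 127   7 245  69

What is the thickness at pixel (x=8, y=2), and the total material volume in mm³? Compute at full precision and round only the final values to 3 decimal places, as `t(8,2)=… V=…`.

t(8,2)=1.935 V=38.874

span = t_max - t_min = 3.45 - 0.84 = 2.610
L(8,2) = 148, L_eff = 148/255 = 0.580392
t(8,2) = 3.45 - 2.610·0.580392 = 1.935
Σt over all 4·12 pixels = 859587/8500 ≈ 101.1278824
V = pitch²·Σt = 0.62²·859587/8500 = 38.874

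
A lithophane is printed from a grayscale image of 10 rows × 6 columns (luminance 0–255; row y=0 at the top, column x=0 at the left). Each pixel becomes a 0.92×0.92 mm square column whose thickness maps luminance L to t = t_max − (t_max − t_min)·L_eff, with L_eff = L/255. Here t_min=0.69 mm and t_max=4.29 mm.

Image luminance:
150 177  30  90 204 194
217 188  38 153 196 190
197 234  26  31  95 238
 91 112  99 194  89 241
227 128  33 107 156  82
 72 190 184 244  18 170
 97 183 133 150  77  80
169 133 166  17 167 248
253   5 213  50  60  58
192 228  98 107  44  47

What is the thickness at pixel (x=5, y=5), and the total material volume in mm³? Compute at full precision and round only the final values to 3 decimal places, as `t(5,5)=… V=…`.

t(5,5)=1.890 V=121.553

span = t_max - t_min = 4.29 - 0.69 = 3.600
L(5,5) = 170, L_eff = 170/255 = 0.666667
t(5,5) = 4.29 - 3.600·0.666667 = 1.890
Σt over all 10·6 pixels = 12207/85 ≈ 143.6117647
V = pitch²·Σt = 0.92²·12207/85 = 121.553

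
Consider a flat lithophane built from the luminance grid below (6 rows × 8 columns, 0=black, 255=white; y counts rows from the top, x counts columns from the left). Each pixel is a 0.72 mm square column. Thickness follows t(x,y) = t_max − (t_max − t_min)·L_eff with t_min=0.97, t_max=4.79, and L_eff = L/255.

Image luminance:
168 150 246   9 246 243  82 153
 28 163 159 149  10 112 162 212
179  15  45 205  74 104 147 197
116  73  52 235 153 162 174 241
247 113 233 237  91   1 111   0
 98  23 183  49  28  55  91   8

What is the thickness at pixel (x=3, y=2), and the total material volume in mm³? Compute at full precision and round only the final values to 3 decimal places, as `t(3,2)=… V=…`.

span = t_max - t_min = 4.79 - 0.97 = 3.820
L(3,2) = 205, L_eff = 205/255 = 0.803922
t(3,2) = 4.79 - 3.820·0.803922 = 1.719
Σt over all 6·8 pixels = 889684/6375 ≈ 139.5582745
V = pitch²·Σt = 0.72²·889684/6375 = 72.347

t(3,2)=1.719 V=72.347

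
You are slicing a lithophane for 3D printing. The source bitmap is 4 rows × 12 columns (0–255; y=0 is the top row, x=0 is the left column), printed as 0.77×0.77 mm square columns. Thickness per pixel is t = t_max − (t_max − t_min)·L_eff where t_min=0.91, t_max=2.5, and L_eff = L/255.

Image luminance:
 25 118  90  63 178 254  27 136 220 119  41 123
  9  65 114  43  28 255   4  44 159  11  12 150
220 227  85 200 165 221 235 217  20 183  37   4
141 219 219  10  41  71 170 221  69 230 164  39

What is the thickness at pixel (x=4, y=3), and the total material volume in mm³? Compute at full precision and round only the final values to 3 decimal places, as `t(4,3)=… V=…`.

t(4,3)=2.244 V=50.090

span = t_max - t_min = 2.5 - 0.91 = 1.590
L(4,3) = 41, L_eff = 41/255 = 0.160784
t(4,3) = 2.5 - 1.590·0.160784 = 2.244
Σt over all 4·12 pixels = 179528/2125 ≈ 84.4837647
V = pitch²·Σt = 0.77²·179528/2125 = 50.090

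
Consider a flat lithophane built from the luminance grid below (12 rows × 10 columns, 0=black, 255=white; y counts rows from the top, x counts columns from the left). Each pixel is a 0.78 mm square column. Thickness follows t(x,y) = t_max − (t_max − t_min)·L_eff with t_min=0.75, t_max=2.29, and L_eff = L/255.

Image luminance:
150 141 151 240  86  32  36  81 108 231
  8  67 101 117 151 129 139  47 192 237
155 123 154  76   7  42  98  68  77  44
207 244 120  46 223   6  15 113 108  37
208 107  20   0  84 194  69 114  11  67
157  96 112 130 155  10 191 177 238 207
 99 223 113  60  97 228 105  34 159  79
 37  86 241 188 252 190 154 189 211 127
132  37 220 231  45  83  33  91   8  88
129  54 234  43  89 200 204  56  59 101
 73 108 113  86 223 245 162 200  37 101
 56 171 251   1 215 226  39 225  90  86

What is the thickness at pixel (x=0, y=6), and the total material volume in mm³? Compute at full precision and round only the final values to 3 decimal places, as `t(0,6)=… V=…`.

span = t_max - t_min = 2.29 - 0.75 = 1.540
L(0,6) = 99, L_eff = 99/255 = 0.388235
t(0,6) = 2.29 - 1.540·0.388235 = 1.692
Σt over all 12·10 pixels = 2389433/12750 ≈ 187.4065098
V = pitch²·Σt = 0.78²·2389433/12750 = 114.018

t(0,6)=1.692 V=114.018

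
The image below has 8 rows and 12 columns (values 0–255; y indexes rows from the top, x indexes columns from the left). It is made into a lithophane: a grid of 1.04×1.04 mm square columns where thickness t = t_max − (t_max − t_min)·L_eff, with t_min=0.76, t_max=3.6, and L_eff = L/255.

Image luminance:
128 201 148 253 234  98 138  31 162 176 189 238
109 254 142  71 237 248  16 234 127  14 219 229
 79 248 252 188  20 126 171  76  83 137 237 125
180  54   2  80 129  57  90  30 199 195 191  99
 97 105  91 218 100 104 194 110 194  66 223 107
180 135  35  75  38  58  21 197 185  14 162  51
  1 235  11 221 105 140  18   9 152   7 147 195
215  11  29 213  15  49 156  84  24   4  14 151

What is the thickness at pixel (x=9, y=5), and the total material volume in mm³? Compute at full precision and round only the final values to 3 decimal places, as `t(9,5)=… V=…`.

t(9,5)=3.444 V=230.332

span = t_max - t_min = 3.6 - 0.76 = 2.840
L(9,5) = 14, L_eff = 14/255 = 0.054902
t(9,5) = 3.6 - 2.840·0.054902 = 3.444
Σt over all 8·12 pixels = 90506/425 ≈ 212.9552941
V = pitch²·Σt = 1.04²·90506/425 = 230.332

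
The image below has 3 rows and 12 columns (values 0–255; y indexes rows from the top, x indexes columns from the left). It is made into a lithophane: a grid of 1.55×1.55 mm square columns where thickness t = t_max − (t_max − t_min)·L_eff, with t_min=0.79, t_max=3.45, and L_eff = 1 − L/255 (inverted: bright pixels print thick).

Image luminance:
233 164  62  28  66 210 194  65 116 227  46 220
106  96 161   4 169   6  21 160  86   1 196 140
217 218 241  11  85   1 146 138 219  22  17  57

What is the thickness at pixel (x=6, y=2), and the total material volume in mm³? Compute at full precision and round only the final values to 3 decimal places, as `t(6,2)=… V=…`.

t(6,2)=2.313 V=172.307

span = t_max - t_min = 3.45 - 0.79 = 2.660
L(6,2) = 146, L_eff = 1 - 146/255 = 0.427451 (inverted)
t(6,2) = 3.45 - 2.660·0.427451 = 2.313
Σt over all 3·12 pixels = 304809/4250 ≈ 71.7197647
V = pitch²·Σt = 1.55²·304809/4250 = 172.307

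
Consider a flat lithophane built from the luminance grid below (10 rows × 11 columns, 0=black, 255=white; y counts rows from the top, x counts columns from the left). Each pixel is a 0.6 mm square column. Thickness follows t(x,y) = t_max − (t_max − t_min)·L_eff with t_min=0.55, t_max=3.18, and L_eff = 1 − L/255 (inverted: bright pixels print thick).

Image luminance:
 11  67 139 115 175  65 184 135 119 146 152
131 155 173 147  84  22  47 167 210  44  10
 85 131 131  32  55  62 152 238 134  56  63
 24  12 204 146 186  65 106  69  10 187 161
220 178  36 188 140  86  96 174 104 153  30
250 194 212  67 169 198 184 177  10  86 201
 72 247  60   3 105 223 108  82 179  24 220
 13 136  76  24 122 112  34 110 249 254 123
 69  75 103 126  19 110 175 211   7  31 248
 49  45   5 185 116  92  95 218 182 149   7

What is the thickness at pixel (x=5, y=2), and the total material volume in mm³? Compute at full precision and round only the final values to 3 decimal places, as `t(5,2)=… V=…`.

t(5,2)=1.189 V=69.502

span = t_max - t_min = 3.18 - 0.55 = 2.630
L(5,2) = 62, L_eff = 1 - 62/255 = 0.756863 (inverted)
t(5,2) = 3.18 - 2.630·0.756863 = 1.189
Σt over all 10·11 pixels = 4923089/25500 ≈ 193.0623137
V = pitch²·Σt = 0.6²·4923089/25500 = 69.502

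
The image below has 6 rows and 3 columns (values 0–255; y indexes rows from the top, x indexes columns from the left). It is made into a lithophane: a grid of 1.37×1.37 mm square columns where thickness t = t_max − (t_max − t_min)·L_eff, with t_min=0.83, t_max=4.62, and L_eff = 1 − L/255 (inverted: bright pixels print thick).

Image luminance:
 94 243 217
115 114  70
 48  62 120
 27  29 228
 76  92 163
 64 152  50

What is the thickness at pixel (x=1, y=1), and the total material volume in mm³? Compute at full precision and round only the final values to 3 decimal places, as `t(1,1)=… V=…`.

span = t_max - t_min = 4.62 - 0.83 = 3.790
L(1,1) = 114, L_eff = 1 - 114/255 = 0.552941 (inverted)
t(1,1) = 4.62 - 3.790·0.552941 = 2.524
Σt over all 6·3 pixels = 562663/12750 ≈ 44.1304314
V = pitch²·Σt = 1.37²·562663/12750 = 82.828

t(1,1)=2.524 V=82.828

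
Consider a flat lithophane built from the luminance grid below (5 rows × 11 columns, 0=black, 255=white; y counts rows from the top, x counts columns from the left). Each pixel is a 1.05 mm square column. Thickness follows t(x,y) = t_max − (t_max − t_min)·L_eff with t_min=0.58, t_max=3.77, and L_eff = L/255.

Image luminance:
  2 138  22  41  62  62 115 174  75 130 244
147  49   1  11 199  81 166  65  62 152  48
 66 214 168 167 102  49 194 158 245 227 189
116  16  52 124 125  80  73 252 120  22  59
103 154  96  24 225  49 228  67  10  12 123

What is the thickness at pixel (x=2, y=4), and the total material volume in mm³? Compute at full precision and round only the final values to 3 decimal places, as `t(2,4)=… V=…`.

t(2,4)=2.569 V=146.472

span = t_max - t_min = 3.77 - 0.58 = 3.190
L(2,4) = 96, L_eff = 96/255 = 0.376471
t(2,4) = 3.77 - 3.190·0.376471 = 2.569
Σt over all 5·11 pixels = 56463/425 ≈ 132.8541176
V = pitch²·Σt = 1.05²·56463/425 = 146.472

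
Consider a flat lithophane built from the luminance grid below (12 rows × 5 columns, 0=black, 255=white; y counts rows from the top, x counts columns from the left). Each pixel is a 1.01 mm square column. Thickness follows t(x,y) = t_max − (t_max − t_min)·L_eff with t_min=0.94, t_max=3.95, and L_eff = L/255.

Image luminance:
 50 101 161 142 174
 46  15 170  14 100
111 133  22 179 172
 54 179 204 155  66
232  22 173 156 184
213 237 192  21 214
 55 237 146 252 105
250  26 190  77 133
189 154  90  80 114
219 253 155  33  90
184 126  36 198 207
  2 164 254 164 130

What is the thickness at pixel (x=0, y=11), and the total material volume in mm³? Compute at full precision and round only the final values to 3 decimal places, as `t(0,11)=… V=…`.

t(0,11)=3.926 V=142.966

span = t_max - t_min = 3.95 - 0.94 = 3.010
L(0,11) = 2, L_eff = 2/255 = 0.007843
t(0,11) = 3.95 - 3.010·0.007843 = 3.926
Σt over all 12·5 pixels = 238253/1700 ≈ 140.1488235
V = pitch²·Σt = 1.01²·238253/1700 = 142.966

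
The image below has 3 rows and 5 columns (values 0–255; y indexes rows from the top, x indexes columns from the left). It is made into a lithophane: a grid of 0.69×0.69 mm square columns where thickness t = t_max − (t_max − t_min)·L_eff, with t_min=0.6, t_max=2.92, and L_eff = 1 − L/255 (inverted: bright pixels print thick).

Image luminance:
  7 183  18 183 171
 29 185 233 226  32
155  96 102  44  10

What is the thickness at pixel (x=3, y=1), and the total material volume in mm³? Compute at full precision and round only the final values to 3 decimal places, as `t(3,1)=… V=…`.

span = t_max - t_min = 2.92 - 0.6 = 2.320
L(3,1) = 226, L_eff = 1 - 226/255 = 0.113725 (inverted)
t(3,1) = 2.92 - 2.320·0.113725 = 2.656
Σt over all 3·5 pixels = 51489/2125 ≈ 24.2301176
V = pitch²·Σt = 0.69²·51489/2125 = 11.536

t(3,1)=2.656 V=11.536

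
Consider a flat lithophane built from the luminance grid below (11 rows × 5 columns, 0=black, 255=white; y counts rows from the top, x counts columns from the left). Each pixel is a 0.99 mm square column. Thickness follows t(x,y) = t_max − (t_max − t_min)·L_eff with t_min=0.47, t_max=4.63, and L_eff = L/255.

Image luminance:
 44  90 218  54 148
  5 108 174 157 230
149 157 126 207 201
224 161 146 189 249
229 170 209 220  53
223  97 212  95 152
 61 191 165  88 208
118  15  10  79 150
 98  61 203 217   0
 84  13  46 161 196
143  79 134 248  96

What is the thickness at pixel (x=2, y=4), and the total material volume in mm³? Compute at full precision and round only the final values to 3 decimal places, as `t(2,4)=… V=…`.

span = t_max - t_min = 4.63 - 0.47 = 4.160
L(2,4) = 209, L_eff = 209/255 = 0.819608
t(2,4) = 4.63 - 4.160·0.819608 = 1.220
Σt over all 11·5 pixels = 3348199/25500 ≈ 131.3019216
V = pitch²·Σt = 0.99²·3348199/25500 = 128.689

t(2,4)=1.220 V=128.689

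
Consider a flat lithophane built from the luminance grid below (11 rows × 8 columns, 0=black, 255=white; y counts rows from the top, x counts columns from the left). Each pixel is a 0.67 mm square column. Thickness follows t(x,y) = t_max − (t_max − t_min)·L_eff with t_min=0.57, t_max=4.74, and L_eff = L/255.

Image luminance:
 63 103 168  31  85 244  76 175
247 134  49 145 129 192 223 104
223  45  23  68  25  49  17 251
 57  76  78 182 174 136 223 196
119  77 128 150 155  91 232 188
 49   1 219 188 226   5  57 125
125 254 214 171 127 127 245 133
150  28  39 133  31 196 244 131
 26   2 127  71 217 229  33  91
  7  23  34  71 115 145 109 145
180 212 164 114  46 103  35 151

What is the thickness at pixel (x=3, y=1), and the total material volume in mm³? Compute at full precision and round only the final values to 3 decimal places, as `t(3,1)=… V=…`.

span = t_max - t_min = 4.74 - 0.57 = 4.170
L(3,1) = 145, L_eff = 145/255 = 0.568627
t(3,1) = 4.74 - 4.170·0.568627 = 2.369
Σt over all 11·8 pixels = 2044459/8500 ≈ 240.5245882
V = pitch²·Σt = 0.67²·2044459/8500 = 107.971

t(3,1)=2.369 V=107.971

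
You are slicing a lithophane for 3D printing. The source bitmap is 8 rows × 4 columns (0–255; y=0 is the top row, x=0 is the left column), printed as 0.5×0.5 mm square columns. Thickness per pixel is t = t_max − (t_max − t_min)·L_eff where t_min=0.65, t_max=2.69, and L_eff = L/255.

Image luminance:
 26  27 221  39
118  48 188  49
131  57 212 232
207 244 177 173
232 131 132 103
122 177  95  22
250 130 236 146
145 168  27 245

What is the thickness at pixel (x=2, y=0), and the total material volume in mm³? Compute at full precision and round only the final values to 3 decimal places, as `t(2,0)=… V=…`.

span = t_max - t_min = 2.69 - 0.65 = 2.040
L(2,0) = 221, L_eff = 221/255 = 0.866667
t(2,0) = 2.69 - 2.040·0.866667 = 0.922
Σt over all 8·4 pixels = 50
V = pitch²·Σt = 0.5²·50 = 12.500

t(2,0)=0.922 V=12.500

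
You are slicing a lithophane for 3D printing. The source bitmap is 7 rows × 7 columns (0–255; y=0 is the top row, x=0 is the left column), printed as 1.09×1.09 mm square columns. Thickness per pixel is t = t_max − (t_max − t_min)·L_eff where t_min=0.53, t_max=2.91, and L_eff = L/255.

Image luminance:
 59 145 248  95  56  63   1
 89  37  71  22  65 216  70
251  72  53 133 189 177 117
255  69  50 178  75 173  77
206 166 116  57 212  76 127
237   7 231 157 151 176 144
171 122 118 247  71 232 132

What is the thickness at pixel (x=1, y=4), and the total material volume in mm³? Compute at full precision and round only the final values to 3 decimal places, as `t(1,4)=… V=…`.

span = t_max - t_min = 2.91 - 0.53 = 2.380
L(1,4) = 166, L_eff = 166/255 = 0.650980
t(1,4) = 2.91 - 2.380·0.650980 = 1.361
Σt over all 7·7 pixels = 126217/1500 ≈ 84.1446667
V = pitch²·Σt = 1.09²·126217/1500 = 99.972

t(1,4)=1.361 V=99.972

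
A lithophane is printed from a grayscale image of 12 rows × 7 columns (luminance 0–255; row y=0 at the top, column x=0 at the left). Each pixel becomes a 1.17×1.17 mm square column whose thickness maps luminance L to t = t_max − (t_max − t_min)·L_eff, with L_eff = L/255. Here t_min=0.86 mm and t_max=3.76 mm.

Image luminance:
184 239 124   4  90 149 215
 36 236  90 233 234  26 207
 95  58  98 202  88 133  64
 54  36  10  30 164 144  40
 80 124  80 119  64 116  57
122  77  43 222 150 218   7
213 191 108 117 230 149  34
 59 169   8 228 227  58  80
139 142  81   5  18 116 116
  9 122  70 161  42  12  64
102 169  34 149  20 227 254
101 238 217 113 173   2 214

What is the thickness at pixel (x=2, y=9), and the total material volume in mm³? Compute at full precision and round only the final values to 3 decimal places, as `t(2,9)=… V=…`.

span = t_max - t_min = 3.76 - 0.86 = 2.900
L(2,9) = 70, L_eff = 70/255 = 0.274510
t(2,9) = 3.76 - 2.900·0.274510 = 2.964
Σt over all 12·7 pixels = 104569/510 ≈ 205.0372549
V = pitch²·Σt = 1.17²·104569/510 = 280.675

t(2,9)=2.964 V=280.675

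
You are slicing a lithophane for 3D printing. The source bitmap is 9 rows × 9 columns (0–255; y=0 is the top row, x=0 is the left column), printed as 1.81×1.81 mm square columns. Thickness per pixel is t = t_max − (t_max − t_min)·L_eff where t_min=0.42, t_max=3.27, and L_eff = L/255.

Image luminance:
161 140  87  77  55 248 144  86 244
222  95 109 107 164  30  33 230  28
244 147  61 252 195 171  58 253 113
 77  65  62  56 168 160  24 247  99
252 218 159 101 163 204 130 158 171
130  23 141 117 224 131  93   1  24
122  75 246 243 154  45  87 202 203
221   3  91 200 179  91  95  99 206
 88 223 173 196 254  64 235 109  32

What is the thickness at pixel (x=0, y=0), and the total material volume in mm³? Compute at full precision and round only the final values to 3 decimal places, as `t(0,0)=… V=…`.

span = t_max - t_min = 3.27 - 0.42 = 2.850
L(0,0) = 161, L_eff = 161/255 = 0.631373
t(0,0) = 3.27 - 2.850·0.631373 = 1.471
Σt over all 9·9 pixels = 239607/1700 ≈ 140.9452941
V = pitch²·Σt = 1.81²·239607/1700 = 461.751

t(0,0)=1.471 V=461.751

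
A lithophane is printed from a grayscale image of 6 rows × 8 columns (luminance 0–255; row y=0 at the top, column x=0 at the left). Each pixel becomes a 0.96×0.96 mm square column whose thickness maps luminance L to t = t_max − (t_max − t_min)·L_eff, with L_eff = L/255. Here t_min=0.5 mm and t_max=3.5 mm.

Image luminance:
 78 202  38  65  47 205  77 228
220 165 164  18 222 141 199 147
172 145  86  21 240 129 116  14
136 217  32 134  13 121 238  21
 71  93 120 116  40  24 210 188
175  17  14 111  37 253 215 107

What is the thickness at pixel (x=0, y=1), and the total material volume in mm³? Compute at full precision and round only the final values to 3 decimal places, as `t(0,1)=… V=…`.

t(0,1)=0.912 V=91.488

span = t_max - t_min = 3.5 - 0.5 = 3.000
L(0,1) = 220, L_eff = 220/255 = 0.862745
t(0,1) = 3.5 - 3.000·0.862745 = 0.912
Σt over all 6·8 pixels = 8438/85 ≈ 99.2705882
V = pitch²·Σt = 0.96²·8438/85 = 91.488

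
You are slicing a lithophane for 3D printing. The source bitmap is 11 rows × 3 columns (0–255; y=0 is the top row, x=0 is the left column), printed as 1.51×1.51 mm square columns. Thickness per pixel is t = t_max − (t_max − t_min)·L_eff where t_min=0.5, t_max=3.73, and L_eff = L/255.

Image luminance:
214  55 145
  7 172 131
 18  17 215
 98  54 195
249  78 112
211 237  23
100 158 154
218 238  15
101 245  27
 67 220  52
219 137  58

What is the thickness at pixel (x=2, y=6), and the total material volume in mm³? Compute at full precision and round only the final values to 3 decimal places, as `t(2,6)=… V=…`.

t(2,6)=1.779 V=158.201

span = t_max - t_min = 3.73 - 0.5 = 3.230
L(2,6) = 154, L_eff = 154/255 = 0.603922
t(2,6) = 3.73 - 3.230·0.603922 = 1.779
Σt over all 11·3 pixels = 4163/60 ≈ 69.3833333
V = pitch²·Σt = 1.51²·4163/60 = 158.201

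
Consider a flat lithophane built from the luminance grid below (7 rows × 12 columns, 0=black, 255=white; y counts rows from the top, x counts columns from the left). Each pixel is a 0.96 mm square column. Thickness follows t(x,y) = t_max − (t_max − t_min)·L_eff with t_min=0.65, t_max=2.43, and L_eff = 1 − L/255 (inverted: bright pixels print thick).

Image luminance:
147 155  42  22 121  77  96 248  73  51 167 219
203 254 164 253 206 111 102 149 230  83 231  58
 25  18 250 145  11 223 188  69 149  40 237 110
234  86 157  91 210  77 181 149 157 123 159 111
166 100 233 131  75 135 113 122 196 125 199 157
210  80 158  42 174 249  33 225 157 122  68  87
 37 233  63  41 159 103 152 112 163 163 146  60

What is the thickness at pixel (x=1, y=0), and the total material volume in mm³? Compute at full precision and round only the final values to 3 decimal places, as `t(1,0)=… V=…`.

span = t_max - t_min = 2.43 - 0.65 = 1.780
L(1,0) = 155, L_eff = 1 - 155/255 = 0.392157 (inverted)
t(1,0) = 2.43 - 1.780·0.392157 = 1.732
Σt over all 7·12 pixels = 571763/4250 ≈ 134.5324706
V = pitch²·Σt = 0.96²·571763/4250 = 123.985

t(1,0)=1.732 V=123.985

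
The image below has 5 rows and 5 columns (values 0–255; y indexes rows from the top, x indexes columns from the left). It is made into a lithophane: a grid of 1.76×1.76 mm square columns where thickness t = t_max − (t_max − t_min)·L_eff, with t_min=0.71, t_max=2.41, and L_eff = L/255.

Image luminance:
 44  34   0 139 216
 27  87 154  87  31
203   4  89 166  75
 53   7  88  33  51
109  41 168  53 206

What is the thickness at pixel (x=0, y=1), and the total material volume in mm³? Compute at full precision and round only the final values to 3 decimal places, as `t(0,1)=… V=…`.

span = t_max - t_min = 2.41 - 0.71 = 1.700
L(0,1) = 27, L_eff = 27/255 = 0.105882
t(0,1) = 2.41 - 1.700·0.105882 = 2.230
Σt over all 5·5 pixels = 2749/60 ≈ 45.8166667
V = pitch²·Σt = 1.76²·2749/60 = 141.922

t(0,1)=2.230 V=141.922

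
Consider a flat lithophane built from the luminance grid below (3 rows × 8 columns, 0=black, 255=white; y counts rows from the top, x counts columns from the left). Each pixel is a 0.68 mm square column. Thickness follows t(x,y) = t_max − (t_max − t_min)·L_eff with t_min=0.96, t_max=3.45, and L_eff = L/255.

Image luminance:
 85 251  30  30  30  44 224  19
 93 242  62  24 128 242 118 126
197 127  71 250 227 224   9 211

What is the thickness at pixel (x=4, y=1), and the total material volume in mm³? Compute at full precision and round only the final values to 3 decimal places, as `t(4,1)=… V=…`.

span = t_max - t_min = 3.45 - 0.96 = 2.490
L(4,1) = 128, L_eff = 128/255 = 0.501961
t(4,1) = 3.45 - 2.490·0.501961 = 2.200
Σt over all 3·8 pixels = 112372/2125 ≈ 52.8809412
V = pitch²·Σt = 0.68²·112372/2125 = 24.452

t(4,1)=2.200 V=24.452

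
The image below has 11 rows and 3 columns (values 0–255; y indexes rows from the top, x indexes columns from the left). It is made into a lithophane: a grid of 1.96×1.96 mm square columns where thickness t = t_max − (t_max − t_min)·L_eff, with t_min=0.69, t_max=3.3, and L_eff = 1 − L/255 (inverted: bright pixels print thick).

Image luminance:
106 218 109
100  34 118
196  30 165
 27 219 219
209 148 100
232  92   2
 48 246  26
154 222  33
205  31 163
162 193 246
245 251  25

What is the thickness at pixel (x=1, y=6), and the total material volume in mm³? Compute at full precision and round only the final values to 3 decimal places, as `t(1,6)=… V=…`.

span = t_max - t_min = 3.3 - 0.69 = 2.610
L(1,6) = 246, L_eff = 1 - 246/255 = 0.035294 (inverted)
t(1,6) = 3.3 - 2.610·0.035294 = 3.208
Σt over all 11·3 pixels = 591483/8500 ≈ 69.5862353
V = pitch²·Σt = 1.96²·591483/8500 = 267.322

t(1,6)=3.208 V=267.322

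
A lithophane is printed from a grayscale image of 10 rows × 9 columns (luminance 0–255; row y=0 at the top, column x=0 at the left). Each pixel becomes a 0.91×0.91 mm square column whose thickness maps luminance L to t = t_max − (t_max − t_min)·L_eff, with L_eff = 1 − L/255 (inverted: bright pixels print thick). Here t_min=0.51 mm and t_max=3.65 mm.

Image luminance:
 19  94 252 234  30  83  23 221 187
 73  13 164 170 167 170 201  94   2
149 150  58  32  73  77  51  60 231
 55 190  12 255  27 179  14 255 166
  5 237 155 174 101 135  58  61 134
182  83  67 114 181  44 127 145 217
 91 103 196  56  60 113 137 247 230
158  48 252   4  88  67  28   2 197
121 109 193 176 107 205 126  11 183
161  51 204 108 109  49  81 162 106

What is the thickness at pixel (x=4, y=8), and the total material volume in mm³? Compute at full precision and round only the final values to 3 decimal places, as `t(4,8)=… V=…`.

span = t_max - t_min = 3.65 - 0.51 = 3.140
L(4,8) = 107, L_eff = 1 - 107/255 = 0.580392 (inverted)
t(4,8) = 3.65 - 3.140·0.580392 = 1.828
Σt over all 10·9 pixels = 455851/2550 ≈ 178.7650980
V = pitch²·Σt = 0.91²·455851/2550 = 148.035

t(4,8)=1.828 V=148.035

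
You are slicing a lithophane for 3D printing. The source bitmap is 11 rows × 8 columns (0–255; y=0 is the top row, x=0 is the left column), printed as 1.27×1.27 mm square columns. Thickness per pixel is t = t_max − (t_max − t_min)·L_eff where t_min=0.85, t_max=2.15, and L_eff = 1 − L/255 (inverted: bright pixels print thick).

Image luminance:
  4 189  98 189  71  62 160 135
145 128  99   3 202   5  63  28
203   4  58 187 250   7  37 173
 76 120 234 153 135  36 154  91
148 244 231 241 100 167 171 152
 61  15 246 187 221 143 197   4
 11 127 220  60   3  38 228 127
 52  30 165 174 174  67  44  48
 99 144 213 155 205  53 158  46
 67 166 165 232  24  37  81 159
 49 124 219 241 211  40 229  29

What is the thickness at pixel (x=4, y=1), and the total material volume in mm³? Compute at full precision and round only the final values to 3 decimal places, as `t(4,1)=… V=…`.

t(4,1)=1.880 V=208.964

span = t_max - t_min = 2.15 - 0.85 = 1.300
L(4,1) = 202, L_eff = 1 - 202/255 = 0.207843 (inverted)
t(4,1) = 2.15 - 1.300·0.207843 = 1.880
Σt over all 11·8 pixels = 330373/2550 ≈ 129.5580392
V = pitch²·Σt = 1.27²·330373/2550 = 208.964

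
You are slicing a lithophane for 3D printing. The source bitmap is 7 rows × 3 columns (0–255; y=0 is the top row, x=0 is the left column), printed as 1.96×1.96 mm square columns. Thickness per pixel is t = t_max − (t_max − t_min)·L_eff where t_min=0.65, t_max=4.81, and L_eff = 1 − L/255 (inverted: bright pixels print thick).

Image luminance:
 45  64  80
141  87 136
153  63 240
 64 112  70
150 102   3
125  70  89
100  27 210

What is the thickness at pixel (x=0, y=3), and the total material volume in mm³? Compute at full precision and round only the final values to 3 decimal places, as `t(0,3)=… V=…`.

t(0,3)=1.694 V=185.989

span = t_max - t_min = 4.81 - 0.65 = 4.160
L(0,3) = 64, L_eff = 1 - 64/255 = 0.749020 (inverted)
t(0,3) = 4.81 - 4.160·0.749020 = 1.694
Σt over all 7·3 pixels = 1234571/25500 ≈ 48.4145490
V = pitch²·Σt = 1.96²·1234571/25500 = 185.989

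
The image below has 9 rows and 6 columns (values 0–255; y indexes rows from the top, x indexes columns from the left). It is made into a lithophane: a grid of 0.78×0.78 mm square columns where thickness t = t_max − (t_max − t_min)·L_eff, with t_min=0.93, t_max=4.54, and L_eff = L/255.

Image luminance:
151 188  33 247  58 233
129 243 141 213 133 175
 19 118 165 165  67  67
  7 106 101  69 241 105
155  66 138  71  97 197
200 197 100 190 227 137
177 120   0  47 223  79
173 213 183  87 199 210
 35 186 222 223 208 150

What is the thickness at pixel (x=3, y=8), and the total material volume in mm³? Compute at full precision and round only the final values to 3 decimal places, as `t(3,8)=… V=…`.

span = t_max - t_min = 4.54 - 0.93 = 3.610
L(3,8) = 223, L_eff = 223/255 = 0.874510
t(3,8) = 4.54 - 3.610·0.874510 = 1.383
Σt over all 9·6 pixels = 51142/375 ≈ 136.3786667
V = pitch²·Σt = 0.78²·51142/375 = 82.973

t(3,8)=1.383 V=82.973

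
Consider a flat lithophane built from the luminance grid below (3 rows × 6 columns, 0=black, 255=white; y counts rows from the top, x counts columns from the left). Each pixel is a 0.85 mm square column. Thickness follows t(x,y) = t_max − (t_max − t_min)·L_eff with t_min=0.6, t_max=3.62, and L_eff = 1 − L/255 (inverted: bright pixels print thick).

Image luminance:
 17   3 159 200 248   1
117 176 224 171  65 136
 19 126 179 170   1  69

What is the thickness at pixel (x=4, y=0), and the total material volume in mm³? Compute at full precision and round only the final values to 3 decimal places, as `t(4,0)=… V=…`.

t(4,0)=3.537 V=25.609

span = t_max - t_min = 3.62 - 0.6 = 3.020
L(4,0) = 248, L_eff = 1 - 248/255 = 0.027451 (inverted)
t(4,0) = 3.62 - 3.020·0.027451 = 3.537
Σt over all 3·6 pixels = 451931/12750 ≈ 35.4455686
V = pitch²·Σt = 0.85²·451931/12750 = 25.609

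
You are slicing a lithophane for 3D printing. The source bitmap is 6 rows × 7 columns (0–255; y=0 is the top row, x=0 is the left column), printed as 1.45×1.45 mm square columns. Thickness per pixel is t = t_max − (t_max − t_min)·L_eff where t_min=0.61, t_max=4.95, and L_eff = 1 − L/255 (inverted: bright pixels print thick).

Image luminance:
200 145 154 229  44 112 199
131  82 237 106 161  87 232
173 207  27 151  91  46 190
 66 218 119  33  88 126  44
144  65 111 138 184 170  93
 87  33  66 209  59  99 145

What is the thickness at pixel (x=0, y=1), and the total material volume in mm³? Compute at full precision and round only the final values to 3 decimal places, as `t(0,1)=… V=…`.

span = t_max - t_min = 4.95 - 0.61 = 4.340
L(0,1) = 131, L_eff = 1 - 131/255 = 0.486275 (inverted)
t(0,1) = 4.95 - 4.340·0.486275 = 2.840
Σt over all 6·7 pixels = 246162/2125 ≈ 115.8409412
V = pitch²·Σt = 1.45²·246162/2125 = 243.556

t(0,1)=2.840 V=243.556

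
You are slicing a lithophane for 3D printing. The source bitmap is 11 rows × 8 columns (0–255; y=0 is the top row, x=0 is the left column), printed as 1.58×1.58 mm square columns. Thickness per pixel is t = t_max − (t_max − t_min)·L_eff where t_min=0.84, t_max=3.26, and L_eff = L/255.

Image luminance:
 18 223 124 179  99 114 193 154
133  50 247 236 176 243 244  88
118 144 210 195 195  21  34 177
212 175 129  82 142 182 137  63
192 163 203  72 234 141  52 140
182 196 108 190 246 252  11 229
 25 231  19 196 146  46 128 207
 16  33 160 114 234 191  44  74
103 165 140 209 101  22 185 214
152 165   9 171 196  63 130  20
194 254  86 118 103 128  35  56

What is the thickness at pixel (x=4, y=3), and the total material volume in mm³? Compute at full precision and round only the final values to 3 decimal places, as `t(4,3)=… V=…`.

t(4,3)=1.912 V=426.399

span = t_max - t_min = 3.26 - 0.84 = 2.420
L(4,3) = 142, L_eff = 142/255 = 0.556863
t(4,3) = 3.26 - 2.420·0.556863 = 1.912
Σt over all 11·8 pixels = 725923/4250 ≈ 170.8054118
V = pitch²·Σt = 1.58²·725923/4250 = 426.399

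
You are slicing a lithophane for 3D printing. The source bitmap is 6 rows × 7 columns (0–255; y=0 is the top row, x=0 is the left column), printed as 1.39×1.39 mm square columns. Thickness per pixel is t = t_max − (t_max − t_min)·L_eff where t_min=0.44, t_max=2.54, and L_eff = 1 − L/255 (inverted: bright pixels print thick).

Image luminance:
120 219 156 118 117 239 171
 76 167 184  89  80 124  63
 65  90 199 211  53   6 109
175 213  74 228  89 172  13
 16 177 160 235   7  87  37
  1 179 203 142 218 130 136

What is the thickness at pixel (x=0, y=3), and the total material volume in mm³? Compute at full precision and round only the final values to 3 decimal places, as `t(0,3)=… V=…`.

t(0,3)=1.881 V=120.799

span = t_max - t_min = 2.54 - 0.44 = 2.100
L(0,3) = 175, L_eff = 1 - 175/255 = 0.313725 (inverted)
t(0,3) = 2.54 - 2.100·0.313725 = 1.881
Σt over all 6·7 pixels = 26572/425 ≈ 62.5223529
V = pitch²·Σt = 1.39²·26572/425 = 120.799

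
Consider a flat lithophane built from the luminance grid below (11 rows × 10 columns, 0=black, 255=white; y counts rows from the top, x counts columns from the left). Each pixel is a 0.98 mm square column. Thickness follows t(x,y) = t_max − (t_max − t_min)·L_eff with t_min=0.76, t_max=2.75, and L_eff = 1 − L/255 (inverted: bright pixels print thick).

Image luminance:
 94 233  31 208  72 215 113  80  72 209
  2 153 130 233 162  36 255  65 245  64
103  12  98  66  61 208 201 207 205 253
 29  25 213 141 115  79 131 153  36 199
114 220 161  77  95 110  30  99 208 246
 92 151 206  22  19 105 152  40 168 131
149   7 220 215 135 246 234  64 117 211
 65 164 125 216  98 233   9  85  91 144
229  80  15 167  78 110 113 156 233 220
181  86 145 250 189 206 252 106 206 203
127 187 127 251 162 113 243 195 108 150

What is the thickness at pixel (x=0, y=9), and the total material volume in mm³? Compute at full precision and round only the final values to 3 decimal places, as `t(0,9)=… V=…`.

span = t_max - t_min = 2.75 - 0.76 = 1.990
L(0,9) = 181, L_eff = 1 - 181/255 = 0.290196 (inverted)
t(0,9) = 2.75 - 1.990·0.290196 = 2.173
Σt over all 11·10 pixels = 1730077/8500 ≈ 203.5384706
V = pitch²·Σt = 0.98²·1730077/8500 = 195.478

t(0,9)=2.173 V=195.478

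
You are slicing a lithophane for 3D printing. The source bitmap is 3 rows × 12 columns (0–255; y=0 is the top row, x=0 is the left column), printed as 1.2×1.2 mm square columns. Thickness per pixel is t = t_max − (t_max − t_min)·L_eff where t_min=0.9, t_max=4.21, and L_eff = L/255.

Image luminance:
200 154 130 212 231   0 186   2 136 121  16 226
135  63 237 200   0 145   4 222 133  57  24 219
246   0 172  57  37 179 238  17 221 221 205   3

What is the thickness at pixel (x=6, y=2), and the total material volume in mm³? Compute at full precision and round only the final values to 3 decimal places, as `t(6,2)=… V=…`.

t(6,2)=1.121 V=131.348

span = t_max - t_min = 4.21 - 0.9 = 3.310
L(6,2) = 238, L_eff = 238/255 = 0.933333
t(6,2) = 4.21 - 3.310·0.933333 = 1.121
Σt over all 3·12 pixels = 2325961/25500 ≈ 91.2141569
V = pitch²·Σt = 1.2²·2325961/25500 = 131.348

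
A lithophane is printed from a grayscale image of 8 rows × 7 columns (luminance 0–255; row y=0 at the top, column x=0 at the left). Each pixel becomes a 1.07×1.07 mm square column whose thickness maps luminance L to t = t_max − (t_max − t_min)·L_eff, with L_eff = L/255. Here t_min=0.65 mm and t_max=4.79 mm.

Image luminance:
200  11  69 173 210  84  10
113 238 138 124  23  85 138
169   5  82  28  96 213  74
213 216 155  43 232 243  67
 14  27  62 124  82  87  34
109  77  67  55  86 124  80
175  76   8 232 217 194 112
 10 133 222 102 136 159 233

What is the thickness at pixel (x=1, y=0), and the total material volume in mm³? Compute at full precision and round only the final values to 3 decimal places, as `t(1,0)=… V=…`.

t(1,0)=4.611 V=186.492

span = t_max - t_min = 4.79 - 0.65 = 4.140
L(1,0) = 11, L_eff = 11/255 = 0.043137
t(1,0) = 4.79 - 4.140·0.043137 = 4.611
Σt over all 8·7 pixels = 692279/4250 ≈ 162.8891765
V = pitch²·Σt = 1.07²·692279/4250 = 186.492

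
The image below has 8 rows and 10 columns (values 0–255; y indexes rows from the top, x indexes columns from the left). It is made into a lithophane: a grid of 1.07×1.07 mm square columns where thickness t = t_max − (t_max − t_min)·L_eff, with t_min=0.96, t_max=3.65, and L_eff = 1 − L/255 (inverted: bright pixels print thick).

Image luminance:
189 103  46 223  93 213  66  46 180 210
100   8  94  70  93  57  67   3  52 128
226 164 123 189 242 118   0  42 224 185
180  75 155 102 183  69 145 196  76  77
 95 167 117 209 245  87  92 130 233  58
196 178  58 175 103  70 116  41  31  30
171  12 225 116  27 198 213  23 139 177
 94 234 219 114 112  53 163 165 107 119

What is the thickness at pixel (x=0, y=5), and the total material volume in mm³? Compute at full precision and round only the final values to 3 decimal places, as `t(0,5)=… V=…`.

t(0,5)=3.028 V=207.786

span = t_max - t_min = 3.65 - 0.96 = 2.690
L(0,5) = 196, L_eff = 1 - 196/255 = 0.231373 (inverted)
t(0,5) = 3.65 - 2.690·0.231373 = 3.028
Σt over all 8·10 pixels = 385663/2125 ≈ 181.4884706
V = pitch²·Σt = 1.07²·385663/2125 = 207.786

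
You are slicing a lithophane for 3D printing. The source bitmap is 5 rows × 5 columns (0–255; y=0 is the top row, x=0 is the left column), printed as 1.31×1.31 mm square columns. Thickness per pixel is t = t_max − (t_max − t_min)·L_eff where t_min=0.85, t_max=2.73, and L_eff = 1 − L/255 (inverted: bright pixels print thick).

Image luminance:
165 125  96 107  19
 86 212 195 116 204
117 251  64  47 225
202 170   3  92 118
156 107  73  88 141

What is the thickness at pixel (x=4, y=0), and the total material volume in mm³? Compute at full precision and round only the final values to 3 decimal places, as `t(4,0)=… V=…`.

t(4,0)=0.990 V=76.688

span = t_max - t_min = 2.73 - 0.85 = 1.880
L(4,0) = 19, L_eff = 1 - 19/255 = 0.925490 (inverted)
t(4,0) = 2.73 - 1.880·0.925490 = 0.990
Σt over all 5·5 pixels = 67031/1500 ≈ 44.6873333
V = pitch²·Σt = 1.31²·67031/1500 = 76.688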